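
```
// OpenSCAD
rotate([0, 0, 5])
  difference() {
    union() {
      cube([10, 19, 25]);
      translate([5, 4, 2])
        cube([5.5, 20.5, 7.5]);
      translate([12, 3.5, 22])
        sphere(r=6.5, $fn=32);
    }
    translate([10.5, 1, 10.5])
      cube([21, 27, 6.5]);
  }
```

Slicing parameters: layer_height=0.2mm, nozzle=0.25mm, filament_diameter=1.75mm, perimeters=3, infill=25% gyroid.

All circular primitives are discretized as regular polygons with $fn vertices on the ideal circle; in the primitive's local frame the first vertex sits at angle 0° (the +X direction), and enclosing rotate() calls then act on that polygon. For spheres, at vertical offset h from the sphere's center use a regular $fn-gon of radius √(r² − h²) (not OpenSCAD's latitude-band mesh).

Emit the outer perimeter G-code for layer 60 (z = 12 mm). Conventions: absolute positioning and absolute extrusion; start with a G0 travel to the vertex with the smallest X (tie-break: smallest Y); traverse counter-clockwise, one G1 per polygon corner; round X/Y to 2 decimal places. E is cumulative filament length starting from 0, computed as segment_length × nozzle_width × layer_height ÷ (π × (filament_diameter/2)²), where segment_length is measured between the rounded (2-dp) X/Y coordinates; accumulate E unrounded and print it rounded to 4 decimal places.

At z = 12 mm: the cube (footprint 10×19) is included at this height; the cube at (5, 4) is not intersected at this z (z outside [2, 9.5]); the sphere at (12, 3.5) does not reach this height (|z−center|=10.000 > r=6.5); Taking the union: only the 10×19 cube is present, so the union is just that shape — 1 connected region; the cube at (10.5, 1) (footprint 21×27) is included at this height; Taking the first minus the rest: starting from that combined region, the 21×27 cube at (10.5, 1) misses the remaining region (no effect) — 1 connected region; (whole slice rotated 5° about Z — lengths, areas and connectivity unchanged). The outline is a single polygon with 4 vertices. Extrusion per mm of travel: 0.25 × 0.2 / (π × 0.875²) = 0.020788. Accumulating E over each segment gives final E = 1.2059.

G0 X-1.66 Y18.93 Z12.00
G1 X0.00 Y0.00 E0.3950
G1 X9.96 Y0.87 E0.6029
G1 X8.31 Y19.80 E0.9979
G1 X-1.66 Y18.93 E1.2059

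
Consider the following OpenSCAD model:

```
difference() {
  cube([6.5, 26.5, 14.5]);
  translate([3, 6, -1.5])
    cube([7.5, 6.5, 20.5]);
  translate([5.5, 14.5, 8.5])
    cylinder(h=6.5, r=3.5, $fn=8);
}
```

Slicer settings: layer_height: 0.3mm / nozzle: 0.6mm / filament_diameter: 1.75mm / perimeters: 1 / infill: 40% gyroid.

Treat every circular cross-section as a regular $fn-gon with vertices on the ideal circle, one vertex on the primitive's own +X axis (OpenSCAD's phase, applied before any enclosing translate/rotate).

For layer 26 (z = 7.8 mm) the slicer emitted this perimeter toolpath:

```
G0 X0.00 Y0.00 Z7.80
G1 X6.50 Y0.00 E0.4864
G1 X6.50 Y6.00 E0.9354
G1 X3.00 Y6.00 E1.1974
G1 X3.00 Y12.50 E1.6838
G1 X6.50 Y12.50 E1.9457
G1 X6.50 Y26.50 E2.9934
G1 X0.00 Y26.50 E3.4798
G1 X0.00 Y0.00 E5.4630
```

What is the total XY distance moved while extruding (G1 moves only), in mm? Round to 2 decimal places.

73.00 mm

Sum the Euclidean lengths of each G1 segment: total = 73.00 mm.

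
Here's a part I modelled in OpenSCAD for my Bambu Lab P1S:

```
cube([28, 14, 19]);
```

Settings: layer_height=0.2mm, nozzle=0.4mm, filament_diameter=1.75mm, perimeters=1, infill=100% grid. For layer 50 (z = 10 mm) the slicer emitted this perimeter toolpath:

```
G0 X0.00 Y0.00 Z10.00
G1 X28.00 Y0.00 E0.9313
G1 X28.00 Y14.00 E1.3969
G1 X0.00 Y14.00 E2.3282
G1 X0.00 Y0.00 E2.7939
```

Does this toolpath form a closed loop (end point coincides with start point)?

Start point (G0): (0.00, 0.00). End point (last G1): the path returns to the start — closed.

yes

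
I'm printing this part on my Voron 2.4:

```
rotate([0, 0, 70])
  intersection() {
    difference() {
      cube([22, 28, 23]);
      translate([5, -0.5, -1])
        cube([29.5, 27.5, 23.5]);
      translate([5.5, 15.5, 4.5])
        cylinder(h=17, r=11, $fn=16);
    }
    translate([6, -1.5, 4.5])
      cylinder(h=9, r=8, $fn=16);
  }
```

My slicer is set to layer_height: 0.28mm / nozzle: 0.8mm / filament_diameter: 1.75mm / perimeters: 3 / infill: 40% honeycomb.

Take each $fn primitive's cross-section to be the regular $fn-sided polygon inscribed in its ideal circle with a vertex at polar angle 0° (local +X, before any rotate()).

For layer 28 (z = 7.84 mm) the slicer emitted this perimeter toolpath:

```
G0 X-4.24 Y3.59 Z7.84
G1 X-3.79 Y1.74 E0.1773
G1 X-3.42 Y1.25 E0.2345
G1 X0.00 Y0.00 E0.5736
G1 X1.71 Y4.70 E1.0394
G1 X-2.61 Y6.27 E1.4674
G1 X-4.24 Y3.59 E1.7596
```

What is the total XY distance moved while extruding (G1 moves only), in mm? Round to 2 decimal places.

Sum the Euclidean lengths of each G1 segment: total = 18.89 mm.

18.89 mm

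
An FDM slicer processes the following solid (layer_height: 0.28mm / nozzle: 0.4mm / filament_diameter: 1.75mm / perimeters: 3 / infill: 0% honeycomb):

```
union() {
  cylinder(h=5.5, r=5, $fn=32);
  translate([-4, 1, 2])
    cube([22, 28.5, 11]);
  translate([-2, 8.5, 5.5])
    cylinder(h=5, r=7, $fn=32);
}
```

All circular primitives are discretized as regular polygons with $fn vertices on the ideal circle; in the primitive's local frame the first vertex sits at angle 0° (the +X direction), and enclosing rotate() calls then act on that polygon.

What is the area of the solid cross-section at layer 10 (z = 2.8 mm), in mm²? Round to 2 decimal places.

At z = 2.8 mm: the r=5 cylinder gives a regular 32-gon of circumradius 5 (constant along its height) (area = (32/2)·5.000²·sin(360°/32) = 78.04 mm²); the 22×28.5 cube at (-4, 1) contributes its full rectangle (area 627.00 mm²); the cylinder at (-2, 8.5) does not reach this height (z outside [5.5, 10.5]); Taking the union: the regions partially overlap — summed areas 705.04 mm² minus the doubly-counted overlap 28.07 mm² gives 676.96 mm² — area = 676.96 mm². Overall, the cross-section is a single solid region. Net area = 676.96 mm².

676.96 mm²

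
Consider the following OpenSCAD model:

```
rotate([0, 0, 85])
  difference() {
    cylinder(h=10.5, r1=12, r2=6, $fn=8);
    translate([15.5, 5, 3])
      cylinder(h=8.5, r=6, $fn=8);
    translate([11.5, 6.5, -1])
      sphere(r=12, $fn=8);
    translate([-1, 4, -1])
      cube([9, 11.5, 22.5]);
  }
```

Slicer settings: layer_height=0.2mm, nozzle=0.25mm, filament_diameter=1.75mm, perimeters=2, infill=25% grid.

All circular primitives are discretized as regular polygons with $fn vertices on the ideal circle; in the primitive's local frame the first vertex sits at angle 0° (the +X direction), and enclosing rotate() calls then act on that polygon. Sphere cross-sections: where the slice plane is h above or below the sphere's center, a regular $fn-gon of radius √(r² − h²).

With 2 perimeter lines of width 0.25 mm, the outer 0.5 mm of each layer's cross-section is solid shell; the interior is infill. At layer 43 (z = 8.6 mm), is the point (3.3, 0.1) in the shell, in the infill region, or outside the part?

At z = 8.6 mm: the cone: at t=0.819 of its height the radius interpolates to r₁+(r₂−r₁)t = 7.086, giving a regular 8-gon of that circumradius; the r=6 cylinder at (15.5, 5) gives a regular 8-gon of circumradius 6 (constant along its height); the r=12 sphere at (11.5, 6.5) contributes a regular 8-gon of circumradius √(12²−9.6²) = 7.200; the cube at (-1, 4) (footprint 9×11.5) is included at this height; Taking the first minus the rest: starting from the cone, the r=6 cylinder at (15.5, 5) misses the remaining region (no effect); the r=12 sphere at (11.5, 6.5) partially overlaps it — only the 0.34 mm² overlap (of its 146.63 mm²) is removed, clipping the outline; the 9×11.5 cube at (-1, 4) partially overlaps it — only the 13.25 mm² overlap (of its 103.50 mm²) is removed, clipping the outline — 1 connected region; (rotated 85° about Z; rotation is an isometry so areas/perimeters/island counts are preserved). Overall, the cross-section is a single solid region. Undo the 85° rotation: the query point maps to (0.387, -3.279) in the un-rotated model frame. The nearest boundary edge runs (5.01, -5.01)→(-0.00, -7.09); distance from the point to it = 3.37 mm. The point is inside the cross-section and 3.37 mm from the nearest boundary — more than the 0.5 mm shell width (2 × 0.25), so it's in the infill interior.

infill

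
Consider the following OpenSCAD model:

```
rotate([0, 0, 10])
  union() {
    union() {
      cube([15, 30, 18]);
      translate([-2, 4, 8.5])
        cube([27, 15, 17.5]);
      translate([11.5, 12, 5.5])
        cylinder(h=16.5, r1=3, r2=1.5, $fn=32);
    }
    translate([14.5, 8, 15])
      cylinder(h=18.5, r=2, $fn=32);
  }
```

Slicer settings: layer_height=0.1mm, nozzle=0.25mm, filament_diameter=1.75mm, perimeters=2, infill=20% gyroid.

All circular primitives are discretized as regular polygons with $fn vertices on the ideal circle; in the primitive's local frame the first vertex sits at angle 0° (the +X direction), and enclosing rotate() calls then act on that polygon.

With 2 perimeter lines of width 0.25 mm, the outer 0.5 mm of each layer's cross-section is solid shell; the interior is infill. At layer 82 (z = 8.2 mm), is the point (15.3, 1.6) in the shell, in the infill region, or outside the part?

At z = 8.2 mm: the cube (footprint 15×30) is included at this height; the cube at (-2, 4) is absent (z outside [8.5, 26]); the cone at (11.5, 12) contributes a regular 32-gon of circumradius 2.755 (interpolated between r1=3 and r2=1.5 at t=0.164); Taking the union: the cone at (11.5, 12) lies entirely inside the 15×30 cube, so the union is just the 15×30 cube — 1 connected region; the cylinder at (14.5, 8) does not reach this height (z outside [15, 33.5]); Taking the union: only that combined region is present, so the union is just that shape — 1 connected region; (whole slice rotated 10° about Z — lengths, areas and connectivity unchanged). Overall, the cross-section is a single solid region. Undo the 10° rotation: the query point maps to (15.345, -1.081) in the un-rotated model frame. The nearest boundary edge runs (15.00, 30.00)→(15.00, 0.00); distance from the point to it = 1.13 mm. The point is not inside any of the regions above, so it lies outside the cross-section (1.13 mm from the nearest boundary).

outside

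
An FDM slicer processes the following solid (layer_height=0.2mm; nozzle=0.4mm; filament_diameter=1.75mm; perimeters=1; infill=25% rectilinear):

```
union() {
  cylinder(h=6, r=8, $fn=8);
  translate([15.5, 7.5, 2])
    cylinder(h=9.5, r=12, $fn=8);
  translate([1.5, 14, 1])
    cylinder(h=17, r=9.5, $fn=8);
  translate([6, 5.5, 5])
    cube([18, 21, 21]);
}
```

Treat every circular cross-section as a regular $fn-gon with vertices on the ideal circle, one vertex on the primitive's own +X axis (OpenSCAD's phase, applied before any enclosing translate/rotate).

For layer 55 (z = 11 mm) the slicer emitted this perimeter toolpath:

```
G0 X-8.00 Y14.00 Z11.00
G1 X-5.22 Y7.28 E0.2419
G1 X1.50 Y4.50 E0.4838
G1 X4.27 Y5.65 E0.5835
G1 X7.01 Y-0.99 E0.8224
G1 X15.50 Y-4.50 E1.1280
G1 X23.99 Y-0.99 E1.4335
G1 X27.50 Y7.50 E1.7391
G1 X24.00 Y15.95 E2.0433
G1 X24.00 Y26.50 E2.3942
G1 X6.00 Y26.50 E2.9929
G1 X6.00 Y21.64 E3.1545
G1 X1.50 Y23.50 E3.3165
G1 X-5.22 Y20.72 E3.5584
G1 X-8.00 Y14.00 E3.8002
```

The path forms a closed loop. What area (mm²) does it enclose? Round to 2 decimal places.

Apply the shoelace formula to the sequence of (X, Y) vertices; enclosed area = 762.03 mm².

762.03 mm²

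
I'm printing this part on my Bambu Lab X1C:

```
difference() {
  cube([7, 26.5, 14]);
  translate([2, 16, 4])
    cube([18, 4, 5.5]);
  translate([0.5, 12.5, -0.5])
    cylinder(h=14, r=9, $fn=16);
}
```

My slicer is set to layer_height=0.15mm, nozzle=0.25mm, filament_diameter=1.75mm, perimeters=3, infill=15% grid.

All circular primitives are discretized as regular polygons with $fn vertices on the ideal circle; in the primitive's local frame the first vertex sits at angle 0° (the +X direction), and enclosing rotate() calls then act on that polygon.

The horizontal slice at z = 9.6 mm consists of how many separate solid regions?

At z = 9.6 mm: the cube is present — its section is the full 7×26.5 rectangle; the cube at (2, 16) does not reach this height (z outside [4, 9.5]); the cylinder at (0.5, 12.5): section is a regular 16-gon, circumradius r=9; After the difference (first − rest): starting from the 7×26.5 cube, the r=9 cylinder at (0.5, 12.5) partially overlaps it — only the 113.15 mm² overlap (of its 247.98 mm²) is removed, clipping the outline — 2 connected regions. The result has 2 disconnected regions.

2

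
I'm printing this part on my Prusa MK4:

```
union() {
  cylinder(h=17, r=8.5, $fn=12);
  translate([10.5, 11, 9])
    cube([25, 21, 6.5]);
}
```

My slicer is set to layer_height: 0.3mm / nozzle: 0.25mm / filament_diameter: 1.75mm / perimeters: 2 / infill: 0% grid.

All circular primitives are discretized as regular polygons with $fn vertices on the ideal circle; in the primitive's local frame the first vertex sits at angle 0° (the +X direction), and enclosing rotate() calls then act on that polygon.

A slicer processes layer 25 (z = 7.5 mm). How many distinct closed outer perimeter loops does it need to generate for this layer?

1

At z = 7.5 mm: the cylinder: section is a regular 12-gon, circumradius r=8.5; the cube at (10.5, 11) does not reach this height (z outside [9, 15.5]); Combining (union): only the r=8.5 cylinder is present, so the union is just that shape — 1 connected region. The result has 1 disconnected region.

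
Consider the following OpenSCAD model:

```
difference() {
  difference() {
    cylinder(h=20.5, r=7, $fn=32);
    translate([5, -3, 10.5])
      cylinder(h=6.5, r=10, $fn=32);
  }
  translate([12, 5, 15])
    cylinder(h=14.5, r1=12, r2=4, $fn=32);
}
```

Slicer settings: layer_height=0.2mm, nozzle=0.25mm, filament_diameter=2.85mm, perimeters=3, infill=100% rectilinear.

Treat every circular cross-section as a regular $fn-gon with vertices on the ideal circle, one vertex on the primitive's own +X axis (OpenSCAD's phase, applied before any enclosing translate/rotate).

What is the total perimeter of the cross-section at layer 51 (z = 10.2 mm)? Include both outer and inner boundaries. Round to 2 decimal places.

43.91 mm

At z = 10.2 mm: the cylinder: section is a regular 32-gon, circumradius r=7 (perimeter = 2·32·7.000·sin(180°/32) = 43.91 mm); the cylinder at (5, -3) is absent (z outside [10.5, 17]); Subtracting the remaining from the first: none of the subtracted shapes is present at this height, so the r=7 cylinder is unchanged — boundary = 43.91 mm; the cone at (12, 5) is not intersected at this z (z outside [15, 29.5]); After the difference (first − rest): none of the subtracted shapes is present at this height, so the result so far is unchanged — boundary = 43.91 mm. Overall, the cross-section is a single solid region. Total boundary length (outer) = 43.91 mm.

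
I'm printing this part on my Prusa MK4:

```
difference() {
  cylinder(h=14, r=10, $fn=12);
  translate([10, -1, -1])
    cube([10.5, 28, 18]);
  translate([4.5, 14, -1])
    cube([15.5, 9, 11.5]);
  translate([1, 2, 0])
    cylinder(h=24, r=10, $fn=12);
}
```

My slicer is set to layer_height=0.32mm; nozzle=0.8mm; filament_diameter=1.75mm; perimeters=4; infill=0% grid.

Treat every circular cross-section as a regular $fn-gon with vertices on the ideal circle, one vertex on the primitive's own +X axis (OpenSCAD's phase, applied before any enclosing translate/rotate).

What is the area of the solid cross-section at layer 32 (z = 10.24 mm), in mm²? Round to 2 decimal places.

44.01 mm²

At z = 10.24 mm: the cylinder: section is a regular 12-gon, circumradius r=10 (area = (12/2)·10.000²·sin(360°/12) = 300.00 mm²); the cube at (10, -1) (footprint 10.5×28) is included at this height (area 294.00 mm²); the 15.5×9 cube at (4.5, 14) contributes its full rectangle (area 139.50 mm²); the cylinder at (1, 2): section is a regular 12-gon, circumradius r=10 (area = (12/2)·10.000²·sin(360°/12) = 300.00 mm²); After the difference (first − rest): starting from the r=10 cylinder (300.00 mm²), the 10.5×28 cube at (10, -1) misses the remaining region (no effect); the 15.5×9 cube at (4.5, 14) misses the remaining region (no effect); the r=10 cylinder at (1, 2) partially overlaps it — only the 255.99 mm² overlap (of its 300.00 mm²) is removed, clipping the outline — area = 44.01 mm². Overall, the cross-section is a single solid region. Net area = 44.01 mm².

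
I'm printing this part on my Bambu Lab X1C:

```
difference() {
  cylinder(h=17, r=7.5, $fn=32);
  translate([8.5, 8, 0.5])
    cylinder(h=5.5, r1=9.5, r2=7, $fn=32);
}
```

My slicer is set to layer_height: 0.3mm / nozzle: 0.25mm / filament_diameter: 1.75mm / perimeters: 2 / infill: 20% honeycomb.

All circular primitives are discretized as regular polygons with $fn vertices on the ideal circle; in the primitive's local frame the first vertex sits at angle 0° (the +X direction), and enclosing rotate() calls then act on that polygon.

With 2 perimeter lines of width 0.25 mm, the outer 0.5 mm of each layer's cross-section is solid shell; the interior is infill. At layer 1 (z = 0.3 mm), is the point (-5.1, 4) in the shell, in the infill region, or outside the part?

At z = 0.3 mm: the r=7.5 cylinder contributes a regular 32-gon of circumradius 7.5; the cone at (8.5, 8) does not reach this height (z outside [0.5, 6]); Taking the first minus the rest: none of the subtracted shapes is present at this height, so the r=7.5 cylinder is unchanged — 1 connected region. Overall, the cross-section is a single solid region. The nearest boundary edge runs (-5.30, 5.30)→(-6.24, 4.17); distance from the point to it = 0.98 mm. The point is inside the cross-section and 0.98 mm from the nearest boundary — more than the 0.5 mm shell width (2 × 0.25), so it's in the infill interior.

infill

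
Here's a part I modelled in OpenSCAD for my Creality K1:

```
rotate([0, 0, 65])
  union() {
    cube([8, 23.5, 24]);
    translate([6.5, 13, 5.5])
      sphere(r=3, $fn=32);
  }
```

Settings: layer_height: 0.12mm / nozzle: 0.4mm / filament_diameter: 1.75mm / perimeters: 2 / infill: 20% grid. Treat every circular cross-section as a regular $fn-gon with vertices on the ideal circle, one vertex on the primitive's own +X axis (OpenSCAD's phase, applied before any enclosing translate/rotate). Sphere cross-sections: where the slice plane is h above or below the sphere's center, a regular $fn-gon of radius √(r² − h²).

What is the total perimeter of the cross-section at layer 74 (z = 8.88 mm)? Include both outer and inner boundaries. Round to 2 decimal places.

63.00 mm

At z = 8.88 mm: the cube (footprint 8×23.5) is included at this height (perimeter 63.00 mm); the sphere at (6.5, 13) does not reach this height (|z−center|=3.380 > r=3); Combining (union): only the 8×23.5 cube is present, so the union is just that shape — boundary = 63.00 mm; (rotated 65° about Z; rotation is an isometry so areas/perimeters/island counts are preserved). Overall, the cross-section is a single solid region. Total boundary length (outer) = 63.00 mm.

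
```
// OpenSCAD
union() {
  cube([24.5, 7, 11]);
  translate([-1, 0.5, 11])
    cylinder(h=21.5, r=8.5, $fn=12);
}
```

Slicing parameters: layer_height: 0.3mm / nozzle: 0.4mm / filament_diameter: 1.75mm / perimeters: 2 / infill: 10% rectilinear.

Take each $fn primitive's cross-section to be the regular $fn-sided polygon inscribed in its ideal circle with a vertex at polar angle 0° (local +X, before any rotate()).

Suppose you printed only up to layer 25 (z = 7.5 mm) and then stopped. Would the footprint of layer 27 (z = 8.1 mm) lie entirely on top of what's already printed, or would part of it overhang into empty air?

Compare the two slices. At z = 7.5: the 24.5×7 cube contributes its full rectangle (area 171.50 mm²); the cylinder at (-1, 0.5) is not intersected at this z (z outside [11, 32.5]); Taking the union: only the 24.5×7 cube is present, so the union is just that shape — area = 171.50 mm². At z = 8.1: the 24.5×7 cube contributes its full rectangle (area 171.50 mm²); the cylinder at (-1, 0.5) is not intersected at this z (z outside [11, 32.5]); Combining (union): only the 24.5×7 cube is present, so the union is just that shape — area = 171.50 mm². Checking containment: the cross-section at z = 8.1 is a subset of the cross-section at z = 7.5.

entirely on top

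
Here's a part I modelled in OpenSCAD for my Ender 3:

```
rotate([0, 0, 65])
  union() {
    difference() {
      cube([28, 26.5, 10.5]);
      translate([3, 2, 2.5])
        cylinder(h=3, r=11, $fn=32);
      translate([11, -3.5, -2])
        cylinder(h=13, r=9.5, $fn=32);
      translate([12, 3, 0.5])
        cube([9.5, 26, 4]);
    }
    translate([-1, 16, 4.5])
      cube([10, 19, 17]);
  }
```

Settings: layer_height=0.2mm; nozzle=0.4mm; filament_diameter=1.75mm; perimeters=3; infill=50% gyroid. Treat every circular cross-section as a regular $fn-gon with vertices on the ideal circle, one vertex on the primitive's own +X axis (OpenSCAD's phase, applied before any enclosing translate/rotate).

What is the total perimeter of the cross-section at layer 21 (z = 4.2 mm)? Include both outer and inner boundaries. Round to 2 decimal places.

At z = 4.2 mm: the cube (footprint 28×26.5) is included at this height (perimeter 109.00 mm); the cylinder at (3, 2): section is a regular 32-gon, circumradius r=11 (perimeter = 2·32·11.000·sin(180°/32) = 69.00 mm); the cylinder at (11, -3.5): section is a regular 32-gon, circumradius r=9.5 (perimeter = 2·32·9.500·sin(180°/32) = 59.59 mm); the cube at (12, 3) is present — its section is the full 9.5×26 rectangle (perimeter 71.00 mm); After the difference (first − rest): starting from the 28×26.5 cube, the r=11 cylinder at (3, 2) partially overlaps it — only the 154.71 mm² overlap (of its 377.69 mm²) is removed, clipping the outline; the r=9.5 cylinder at (11, -3.5) partially overlaps it — only the 21.67 mm² overlap (of its 281.71 mm²) is removed, clipping the outline; the 9.5×26 cube at (12, 3) partially overlaps it — only the 210.34 mm² overlap (of its 247.00 mm²) is removed, clipping the outline — boundary = 129.65 mm; the cube at (-1, 16) is not intersected at this z (z outside [4.5, 21.5]); Combining (union): only the result so far is present, so the union is just that shape — boundary = 129.65 mm; (rotated 65° about Z; rotation is an isometry so areas/perimeters/island counts are preserved). Overall, the cross-section has 2 separate islands. Total boundary length (outer) = 129.65 mm.

129.65 mm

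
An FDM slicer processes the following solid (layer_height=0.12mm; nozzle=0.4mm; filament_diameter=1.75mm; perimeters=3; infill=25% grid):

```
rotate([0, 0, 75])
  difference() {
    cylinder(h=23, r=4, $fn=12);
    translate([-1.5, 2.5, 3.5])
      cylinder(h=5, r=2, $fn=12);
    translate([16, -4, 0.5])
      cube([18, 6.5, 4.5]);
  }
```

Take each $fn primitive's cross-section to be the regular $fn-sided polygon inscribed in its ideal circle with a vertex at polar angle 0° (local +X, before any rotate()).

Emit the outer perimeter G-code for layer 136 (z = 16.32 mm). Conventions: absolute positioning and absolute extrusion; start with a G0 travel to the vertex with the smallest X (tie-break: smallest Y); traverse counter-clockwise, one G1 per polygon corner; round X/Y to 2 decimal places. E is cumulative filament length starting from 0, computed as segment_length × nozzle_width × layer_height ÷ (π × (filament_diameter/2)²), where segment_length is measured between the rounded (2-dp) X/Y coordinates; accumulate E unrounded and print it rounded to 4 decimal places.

At z = 16.32 mm: the r=4 cylinder gives a regular 12-gon of circumradius 4 (constant along its height); the cylinder at (-1.5, 2.5) does not reach this height (z outside [3.5, 8.5]); the cube at (16, -4) is absent (z outside [0.5, 5]); After the difference (first − rest): none of the subtracted shapes is present at this height, so the r=4 cylinder is unchanged — 1 connected region; (rotated 75° about Z; rotation is an isometry so areas/perimeters/island counts are preserved). The outline is a single polygon with 12 vertices. Extrusion per mm of travel: 0.4 × 0.12 / (π × 0.875²) = 0.019956. Accumulating E over each segment gives final E = 0.4957.

G0 X-3.86 Y-1.04 Z16.32
G1 X-2.83 Y-2.83 E0.0412
G1 X-1.04 Y-3.86 E0.0824
G1 X1.04 Y-3.86 E0.1239
G1 X2.83 Y-2.83 E0.1651
G1 X3.86 Y-1.04 E0.2064
G1 X3.86 Y1.04 E0.2479
G1 X2.83 Y2.83 E0.2891
G1 X1.04 Y3.86 E0.3303
G1 X-1.04 Y3.86 E0.3718
G1 X-2.83 Y2.83 E0.4130
G1 X-3.86 Y1.04 E0.4542
G1 X-3.86 Y-1.04 E0.4957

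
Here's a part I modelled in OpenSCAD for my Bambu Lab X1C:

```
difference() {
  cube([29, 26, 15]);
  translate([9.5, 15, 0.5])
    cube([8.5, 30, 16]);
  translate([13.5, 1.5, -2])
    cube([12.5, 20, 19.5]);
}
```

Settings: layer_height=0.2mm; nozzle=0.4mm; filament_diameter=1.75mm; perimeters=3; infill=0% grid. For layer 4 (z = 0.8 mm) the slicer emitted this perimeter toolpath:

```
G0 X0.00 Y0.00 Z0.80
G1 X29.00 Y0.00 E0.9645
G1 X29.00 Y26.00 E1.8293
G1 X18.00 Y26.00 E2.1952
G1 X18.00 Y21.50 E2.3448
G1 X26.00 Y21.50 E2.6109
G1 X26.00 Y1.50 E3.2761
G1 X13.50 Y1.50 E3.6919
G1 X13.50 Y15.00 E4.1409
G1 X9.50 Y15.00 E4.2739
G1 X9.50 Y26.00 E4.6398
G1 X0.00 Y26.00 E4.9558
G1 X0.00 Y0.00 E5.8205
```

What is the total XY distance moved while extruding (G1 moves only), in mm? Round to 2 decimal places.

175.00 mm

Sum the Euclidean lengths of each G1 segment: total = 175.00 mm.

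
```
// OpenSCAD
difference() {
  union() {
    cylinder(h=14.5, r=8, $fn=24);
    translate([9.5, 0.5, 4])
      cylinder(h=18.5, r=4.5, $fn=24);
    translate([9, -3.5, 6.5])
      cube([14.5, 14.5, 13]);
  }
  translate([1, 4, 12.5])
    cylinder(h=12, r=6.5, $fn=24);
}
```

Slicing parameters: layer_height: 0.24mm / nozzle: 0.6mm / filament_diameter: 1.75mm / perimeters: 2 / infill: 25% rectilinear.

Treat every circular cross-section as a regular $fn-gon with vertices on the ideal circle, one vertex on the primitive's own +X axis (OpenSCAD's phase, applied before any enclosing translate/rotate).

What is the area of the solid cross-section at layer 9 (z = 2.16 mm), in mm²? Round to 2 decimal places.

At z = 2.16 mm: the cylinder: section is a regular 24-gon, circumradius r=8 (area = (24/2)·8.000²·sin(360°/24) = 198.77 mm²); the cylinder at (9.5, 0.5) is not intersected at this z (z outside [4, 22.5]); the cube at (9, -3.5) is absent (z outside [6.5, 19.5]); Merging all regions: only the r=8 cylinder is present, so the union is just that shape — area = 198.77 mm²; the cylinder at (1, 4) is absent (z outside [12.5, 24.5]); After the difference (first − rest): none of the subtracted shapes is present at this height, so that combined region is unchanged — area = 198.77 mm². Overall, the cross-section is a single solid region. Net area = 198.77 mm².

198.77 mm²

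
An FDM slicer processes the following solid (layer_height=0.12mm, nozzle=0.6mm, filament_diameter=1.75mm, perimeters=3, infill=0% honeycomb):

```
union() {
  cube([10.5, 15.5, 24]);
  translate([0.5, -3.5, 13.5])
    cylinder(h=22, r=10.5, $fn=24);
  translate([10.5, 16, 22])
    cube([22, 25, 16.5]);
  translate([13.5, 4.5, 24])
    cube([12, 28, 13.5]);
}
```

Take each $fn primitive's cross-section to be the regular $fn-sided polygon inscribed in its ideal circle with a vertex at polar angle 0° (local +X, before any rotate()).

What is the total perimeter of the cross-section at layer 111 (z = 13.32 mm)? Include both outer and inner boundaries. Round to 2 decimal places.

At z = 13.32 mm: the cube (footprint 10.5×15.5) is included at this height (perimeter 52.00 mm); the cylinder at (0.5, -3.5) does not reach this height (z outside [13.5, 35.5]); the cube at (10.5, 16) is not intersected at this z (z outside [22, 38.5]); the cube at (13.5, 4.5) does not reach this height (z outside [24, 37.5]); Merging all regions: only the 10.5×15.5 cube is present, so the union is just that shape — boundary = 52.00 mm. Overall, the cross-section is a single solid region. Total boundary length (outer) = 52.00 mm.

52.00 mm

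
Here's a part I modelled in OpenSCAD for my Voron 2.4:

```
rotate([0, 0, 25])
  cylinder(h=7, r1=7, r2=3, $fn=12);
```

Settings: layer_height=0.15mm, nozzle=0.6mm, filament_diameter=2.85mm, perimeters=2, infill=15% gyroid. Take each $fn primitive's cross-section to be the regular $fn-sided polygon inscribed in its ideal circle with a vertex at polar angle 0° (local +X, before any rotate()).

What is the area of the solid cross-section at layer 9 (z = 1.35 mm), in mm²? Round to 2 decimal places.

116.39 mm²

At z = 1.35 mm: the cone: at t=0.193 of its height the radius interpolates to r₁+(r₂−r₁)t = 6.229, giving a regular 12-gon of that circumradius (area = (12/2)·6.229²·sin(360°/12) = 116.39 mm²); (rotated 25° about Z; rotation is an isometry so areas/perimeters/island counts are preserved). Overall, the cross-section is a single solid region. Net area = 116.39 mm².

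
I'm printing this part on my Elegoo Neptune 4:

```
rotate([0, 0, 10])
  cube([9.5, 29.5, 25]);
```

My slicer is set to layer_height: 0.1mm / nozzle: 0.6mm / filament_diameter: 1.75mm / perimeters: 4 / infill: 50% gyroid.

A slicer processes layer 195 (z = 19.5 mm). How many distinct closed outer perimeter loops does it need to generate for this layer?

At z = 19.5 mm: the cube is present — its section is the full 9.5×29.5 rectangle; (whole slice rotated 10° about Z — lengths, areas and connectivity unchanged). The result has 1 disconnected region.

1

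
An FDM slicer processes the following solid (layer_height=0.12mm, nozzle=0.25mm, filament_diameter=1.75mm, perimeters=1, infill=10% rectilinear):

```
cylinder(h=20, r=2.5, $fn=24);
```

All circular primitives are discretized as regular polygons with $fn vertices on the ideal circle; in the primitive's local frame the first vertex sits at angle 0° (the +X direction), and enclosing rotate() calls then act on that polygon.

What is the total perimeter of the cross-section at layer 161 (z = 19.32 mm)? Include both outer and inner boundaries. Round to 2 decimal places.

15.66 mm

At z = 19.32 mm: the r=2.5 cylinder contributes a regular 24-gon of circumradius 2.5 (perimeter = 2·24·2.500·sin(180°/24) = 15.66 mm). Overall, the cross-section is a single solid region. Total boundary length (outer) = 15.66 mm.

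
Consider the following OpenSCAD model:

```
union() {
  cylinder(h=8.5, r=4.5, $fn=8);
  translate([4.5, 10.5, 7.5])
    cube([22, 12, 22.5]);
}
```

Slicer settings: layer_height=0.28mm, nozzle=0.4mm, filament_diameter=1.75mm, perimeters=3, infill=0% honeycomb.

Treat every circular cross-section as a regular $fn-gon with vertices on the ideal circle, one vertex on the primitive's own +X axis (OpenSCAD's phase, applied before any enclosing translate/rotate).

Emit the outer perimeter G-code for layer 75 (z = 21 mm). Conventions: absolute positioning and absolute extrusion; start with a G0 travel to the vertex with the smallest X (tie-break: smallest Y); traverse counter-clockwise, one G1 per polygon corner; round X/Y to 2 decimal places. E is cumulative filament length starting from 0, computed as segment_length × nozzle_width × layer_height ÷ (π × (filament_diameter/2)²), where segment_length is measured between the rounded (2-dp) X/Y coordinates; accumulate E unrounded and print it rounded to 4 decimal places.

G0 X4.50 Y10.50 Z21.00
G1 X26.50 Y10.50 E1.0244
G1 X26.50 Y22.50 E1.5832
G1 X4.50 Y22.50 E2.6076
G1 X4.50 Y10.50 E3.1664

At z = 21 mm: the cylinder does not reach this height (z outside [0, 8.5]); the 22×12 cube at (4.5, 10.5) contributes its full rectangle; Merging all regions: only the 22×12 cube at (4.5, 10.5) is present, so the union is just that shape — 1 connected region. The outline is a single polygon with 4 vertices. Extrusion per mm of travel: 0.4 × 0.28 / (π × 0.875²) = 0.046564. Accumulating E over each segment gives final E = 3.1664.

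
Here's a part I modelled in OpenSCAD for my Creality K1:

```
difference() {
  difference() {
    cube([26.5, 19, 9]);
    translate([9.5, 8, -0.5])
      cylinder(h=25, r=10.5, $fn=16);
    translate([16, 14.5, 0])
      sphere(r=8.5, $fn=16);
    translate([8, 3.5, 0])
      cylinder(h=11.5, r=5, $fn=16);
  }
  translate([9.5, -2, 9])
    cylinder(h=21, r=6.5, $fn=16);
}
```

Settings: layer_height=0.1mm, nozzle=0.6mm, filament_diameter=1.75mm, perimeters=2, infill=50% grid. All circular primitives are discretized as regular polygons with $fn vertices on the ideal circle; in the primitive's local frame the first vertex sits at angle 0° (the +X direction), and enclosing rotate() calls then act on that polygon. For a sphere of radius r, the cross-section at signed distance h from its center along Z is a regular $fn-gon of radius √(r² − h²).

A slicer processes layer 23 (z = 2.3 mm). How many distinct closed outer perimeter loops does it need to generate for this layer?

At z = 2.3 mm: the cube is present — its section is the full 26.5×19 rectangle; the r=10.5 cylinder at (9.5, 8) gives a regular 16-gon of circumradius 10.5 (constant along its height); the r=8.5 sphere at (16, 14.5) contributes a regular 16-gon of circumradius √(8.5²−2.3²) = 8.183; the cylinder at (8, 3.5): section is a regular 16-gon, circumradius r=5; Taking the first minus the rest: starting from the 26.5×19 cube, the r=10.5 cylinder at (9.5, 8) partially overlaps it — only the 311.43 mm² overlap (of its 337.53 mm²) is removed, clipping the outline; the r=8.5 sphere at (16, 14.5) partially overlaps it — only the 67.98 mm² overlap (of its 205.00 mm²) is removed, clipping the outline; the r=5 cylinder at (8, 3.5) misses the remaining region (no effect) — 3 connected regions; the cylinder at (9.5, -2) is not intersected at this z (z outside [9, 30]); Subtracting the remaining from the first: none of the subtracted shapes is present at this height, so that combined region is unchanged — 3 connected regions. The result has 3 disconnected regions.

3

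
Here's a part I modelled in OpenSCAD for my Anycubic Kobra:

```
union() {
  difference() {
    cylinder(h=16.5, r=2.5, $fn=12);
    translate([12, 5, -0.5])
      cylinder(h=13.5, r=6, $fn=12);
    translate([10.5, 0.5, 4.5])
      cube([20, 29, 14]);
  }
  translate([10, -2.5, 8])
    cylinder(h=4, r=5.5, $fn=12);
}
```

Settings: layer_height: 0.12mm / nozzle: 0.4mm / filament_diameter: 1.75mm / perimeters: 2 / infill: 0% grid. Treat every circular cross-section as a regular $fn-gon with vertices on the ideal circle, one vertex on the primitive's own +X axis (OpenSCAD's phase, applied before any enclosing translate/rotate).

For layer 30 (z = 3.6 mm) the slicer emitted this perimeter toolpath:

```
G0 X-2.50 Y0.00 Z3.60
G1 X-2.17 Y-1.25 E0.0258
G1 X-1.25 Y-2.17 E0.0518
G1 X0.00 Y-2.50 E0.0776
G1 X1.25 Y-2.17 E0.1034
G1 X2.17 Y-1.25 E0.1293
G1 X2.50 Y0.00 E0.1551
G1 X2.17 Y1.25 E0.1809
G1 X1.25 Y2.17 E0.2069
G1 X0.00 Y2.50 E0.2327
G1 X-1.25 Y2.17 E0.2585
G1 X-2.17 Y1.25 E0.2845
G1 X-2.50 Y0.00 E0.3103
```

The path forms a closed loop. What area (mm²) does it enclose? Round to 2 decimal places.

Apply the shoelace formula to the sequence of (X, Y) vertices; enclosed area = 18.79 mm².

18.79 mm²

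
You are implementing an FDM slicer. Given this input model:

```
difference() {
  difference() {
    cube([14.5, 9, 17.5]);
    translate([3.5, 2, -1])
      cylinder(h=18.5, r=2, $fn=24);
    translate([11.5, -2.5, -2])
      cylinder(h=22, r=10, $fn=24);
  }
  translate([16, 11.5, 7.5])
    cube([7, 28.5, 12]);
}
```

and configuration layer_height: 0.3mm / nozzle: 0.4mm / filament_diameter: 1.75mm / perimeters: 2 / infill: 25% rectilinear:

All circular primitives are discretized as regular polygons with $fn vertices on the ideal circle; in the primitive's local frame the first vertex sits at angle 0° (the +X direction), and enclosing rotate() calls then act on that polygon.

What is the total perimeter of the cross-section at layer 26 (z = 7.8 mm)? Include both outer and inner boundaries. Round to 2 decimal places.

At z = 7.8 mm: the cube is present — its section is the full 14.5×9 rectangle (perimeter 47.00 mm); the r=2 cylinder at (3.5, 2) contributes a regular 24-gon of circumradius 2 (perimeter = 2·24·2.000·sin(180°/24) = 12.53 mm); the cylinder at (11.5, -2.5): section is a regular 24-gon, circumradius r=10 (perimeter = 2·24·10.000·sin(180°/24) = 62.65 mm); Subtracting the remaining from the first: starting from the 14.5×9 cube, the r=2 cylinder at (3.5, 2) lies inside it touching the edge (removes its full 12.42 mm²); the r=10 cylinder at (11.5, -2.5) partially overlaps it — only the 66.01 mm² overlap (of its 310.58 mm²) is removed, clipping the outline — boundary = 44.79 mm; the cube at (16, 11.5) (footprint 7×28.5) is included at this height (perimeter 71.00 mm); Subtracting the remaining from the first: starting from the result so far, the 7×28.5 cube at (16, 11.5) misses the remaining region (no effect) — boundary = 44.79 mm. Overall, the cross-section is a single solid region. Total boundary length (outer) = 44.79 mm.

44.79 mm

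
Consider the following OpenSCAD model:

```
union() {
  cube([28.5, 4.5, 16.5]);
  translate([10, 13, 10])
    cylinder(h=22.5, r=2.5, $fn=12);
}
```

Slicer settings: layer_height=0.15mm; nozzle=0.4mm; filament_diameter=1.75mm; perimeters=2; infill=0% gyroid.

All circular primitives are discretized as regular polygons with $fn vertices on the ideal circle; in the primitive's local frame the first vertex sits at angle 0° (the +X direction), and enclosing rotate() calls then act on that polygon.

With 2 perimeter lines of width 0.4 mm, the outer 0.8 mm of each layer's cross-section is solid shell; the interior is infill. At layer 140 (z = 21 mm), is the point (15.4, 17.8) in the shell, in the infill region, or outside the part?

At z = 21 mm: the cube is absent (z outside [0, 16.5]); the cylinder at (10, 13): section is a regular 12-gon, circumradius r=2.5; Combining (union): only the r=2.5 cylinder at (10, 13) is present, so the union is just that shape — 1 connected region. Overall, the cross-section is a single solid region. The nearest boundary edge runs (12.17, 14.25)→(11.25, 15.17); distance from the point to it = 4.80 mm. The point is not inside any of the regions above, so it lies outside the cross-section (4.80 mm from the nearest boundary).

outside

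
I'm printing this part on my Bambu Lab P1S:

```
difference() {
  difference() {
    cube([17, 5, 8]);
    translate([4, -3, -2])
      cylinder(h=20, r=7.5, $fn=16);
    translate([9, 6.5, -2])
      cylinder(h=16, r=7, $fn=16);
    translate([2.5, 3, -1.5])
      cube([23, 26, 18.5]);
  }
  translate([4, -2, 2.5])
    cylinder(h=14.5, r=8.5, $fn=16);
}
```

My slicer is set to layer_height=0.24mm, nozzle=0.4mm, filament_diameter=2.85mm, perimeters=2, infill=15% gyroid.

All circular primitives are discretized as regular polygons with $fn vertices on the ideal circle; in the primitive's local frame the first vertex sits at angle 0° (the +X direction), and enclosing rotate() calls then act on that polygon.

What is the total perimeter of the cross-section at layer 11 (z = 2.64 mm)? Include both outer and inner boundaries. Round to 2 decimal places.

14.30 mm

At z = 2.64 mm: the cube (footprint 17×5) is included at this height (perimeter 44.00 mm); the r=7.5 cylinder at (4, -3) contributes a regular 16-gon of circumradius 7.5 (perimeter = 2·16·7.500·sin(180°/16) = 46.82 mm); the r=7 cylinder at (9, 6.5) contributes a regular 16-gon of circumradius 7 (perimeter = 2·16·7.000·sin(180°/16) = 43.70 mm); the 23×26 cube at (2.5, 3) contributes its full rectangle (perimeter 98.00 mm); Taking the first minus the rest: starting from the 17×5 cube, the r=7.5 cylinder at (4, -3) partially overlaps it — only the 37.56 mm² overlap (of its 172.21 mm²) is removed, clipping the outline; the r=7 cylinder at (9, 6.5) partially overlaps it — only the 31.22 mm² overlap (of its 150.01 mm²) is removed, clipping the outline; the 23×26 cube at (2.5, 3) partially overlaps it — only the 3.15 mm² overlap (of its 598.00 mm²) is removed, clipping the outline — boundary = 22.87 mm; the r=8.5 cylinder at (4, -2) contributes a regular 16-gon of circumradius 8.5 (perimeter = 2·16·8.500·sin(180°/16) = 53.06 mm); After the difference (first − rest): starting from that combined region, the r=8.5 cylinder at (4, -2) partially overlaps it — only the 2.89 mm² overlap (of its 221.19 mm²) is removed, clipping the outline — boundary = 14.30 mm. Overall, the cross-section is a single solid region. Total boundary length (outer) = 14.30 mm.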